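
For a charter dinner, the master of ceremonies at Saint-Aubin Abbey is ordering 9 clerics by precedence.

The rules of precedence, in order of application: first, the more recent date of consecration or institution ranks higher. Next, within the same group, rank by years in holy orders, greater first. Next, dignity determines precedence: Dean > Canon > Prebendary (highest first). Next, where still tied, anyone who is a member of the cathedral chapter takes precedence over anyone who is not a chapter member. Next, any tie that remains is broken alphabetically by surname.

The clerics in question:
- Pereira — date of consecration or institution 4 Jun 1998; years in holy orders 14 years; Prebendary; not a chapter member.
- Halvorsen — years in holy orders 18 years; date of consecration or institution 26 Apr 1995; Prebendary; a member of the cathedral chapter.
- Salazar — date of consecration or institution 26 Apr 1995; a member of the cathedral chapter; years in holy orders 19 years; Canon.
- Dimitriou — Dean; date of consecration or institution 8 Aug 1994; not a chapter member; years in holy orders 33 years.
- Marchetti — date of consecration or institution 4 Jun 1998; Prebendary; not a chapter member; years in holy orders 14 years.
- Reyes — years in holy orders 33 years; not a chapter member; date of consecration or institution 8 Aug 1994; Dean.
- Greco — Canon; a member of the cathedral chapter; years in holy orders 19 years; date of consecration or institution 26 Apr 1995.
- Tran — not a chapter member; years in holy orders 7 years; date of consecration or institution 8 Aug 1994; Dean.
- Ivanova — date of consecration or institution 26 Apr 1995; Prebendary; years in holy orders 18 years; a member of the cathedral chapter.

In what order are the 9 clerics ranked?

Marchetti, Pereira, Greco, Salazar, Halvorsen, Ivanova, Dimitriou, Reyes, Tran

By date of consecration or institution (later first): Marchetti and Pereira (both 4 Jun 1998); then Greco, Salazar, Halvorsen and Ivanova (each 26 Apr 1995); then Dimitriou, Reyes and Tran (each 8 Aug 1994).
Marchetti and Pereira both have years in holy orders 14 years, so the next rule applies.
Marchetti and Pereira are each Prebendary, so the next rule applies.
Marchetti and Pereira are each not a chapter member, so the next rule applies.
Among Marchetti and Pereira, alphabetically by surname: Marchetti before Pereira.
Among Greco, Salazar, Halvorsen and Ivanova, by years in holy orders (higher first): Greco and Salazar (19 years) before Halvorsen and Ivanova (18 years).
Greco and Salazar are each Canon, so the next rule applies.
Greco and Salazar are each a member of the cathedral chapter, so the next rule applies.
Among Greco and Salazar, alphabetically by surname: Greco before Salazar.
Halvorsen and Ivanova are each Prebendary, so the next rule applies.
Halvorsen and Ivanova are each a member of the cathedral chapter, so the next rule applies.
Among Halvorsen and Ivanova, alphabetically by surname: Halvorsen before Ivanova.
Among Dimitriou, Reyes and Tran, by years in holy orders (higher first): Dimitriou and Reyes (33 years) before Tran (7 years).
Dimitriou and Reyes are each Dean, so the next rule applies.
Dimitriou and Reyes are each not a chapter member, so the next rule applies.
Among Dimitriou and Reyes, alphabetically by surname: Dimitriou before Reyes.
Full order: Marchetti, Pereira, Greco, Salazar, Halvorsen, Ivanova, Dimitriou, Reyes, Tran.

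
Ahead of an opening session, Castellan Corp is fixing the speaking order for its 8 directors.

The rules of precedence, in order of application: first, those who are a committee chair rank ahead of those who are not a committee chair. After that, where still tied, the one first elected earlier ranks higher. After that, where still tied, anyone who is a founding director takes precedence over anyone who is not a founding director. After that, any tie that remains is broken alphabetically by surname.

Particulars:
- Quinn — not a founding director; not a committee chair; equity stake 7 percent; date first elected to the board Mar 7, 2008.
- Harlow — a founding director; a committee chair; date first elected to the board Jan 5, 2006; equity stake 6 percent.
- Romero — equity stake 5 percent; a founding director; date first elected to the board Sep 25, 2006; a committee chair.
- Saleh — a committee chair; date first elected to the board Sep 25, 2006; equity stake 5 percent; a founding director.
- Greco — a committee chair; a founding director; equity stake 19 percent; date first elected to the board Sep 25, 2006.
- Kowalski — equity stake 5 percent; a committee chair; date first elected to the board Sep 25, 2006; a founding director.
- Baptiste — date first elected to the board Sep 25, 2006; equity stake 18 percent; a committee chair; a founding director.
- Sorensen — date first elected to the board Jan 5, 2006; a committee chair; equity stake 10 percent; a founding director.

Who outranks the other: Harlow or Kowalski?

By the first rule: Harlow, Sorensen, Baptiste, Greco, Kowalski, Romero and Saleh (each a committee chair); then Quinn (not a committee chair).
Among Harlow, Sorensen, Baptiste, Greco, Kowalski, Romero and Saleh, by date first elected to the board (earlier first): Harlow and Sorensen (Jan 5, 2006) before Baptiste, Greco, Kowalski, Romero and Saleh (Sep 25, 2006).
Harlow and Sorensen are each a founding director, so the next rule applies.
Among Harlow and Sorensen, alphabetically by surname: Harlow before Sorensen.
Baptiste, Greco, Kowalski, Romero and Saleh are each a founding director, so the next rule applies.
Among Baptiste, Greco, Kowalski, Romero and Saleh, alphabetically by surname: Baptiste before Greco before Kowalski before Romero before Saleh.
So Harlow takes precedence.

Harlow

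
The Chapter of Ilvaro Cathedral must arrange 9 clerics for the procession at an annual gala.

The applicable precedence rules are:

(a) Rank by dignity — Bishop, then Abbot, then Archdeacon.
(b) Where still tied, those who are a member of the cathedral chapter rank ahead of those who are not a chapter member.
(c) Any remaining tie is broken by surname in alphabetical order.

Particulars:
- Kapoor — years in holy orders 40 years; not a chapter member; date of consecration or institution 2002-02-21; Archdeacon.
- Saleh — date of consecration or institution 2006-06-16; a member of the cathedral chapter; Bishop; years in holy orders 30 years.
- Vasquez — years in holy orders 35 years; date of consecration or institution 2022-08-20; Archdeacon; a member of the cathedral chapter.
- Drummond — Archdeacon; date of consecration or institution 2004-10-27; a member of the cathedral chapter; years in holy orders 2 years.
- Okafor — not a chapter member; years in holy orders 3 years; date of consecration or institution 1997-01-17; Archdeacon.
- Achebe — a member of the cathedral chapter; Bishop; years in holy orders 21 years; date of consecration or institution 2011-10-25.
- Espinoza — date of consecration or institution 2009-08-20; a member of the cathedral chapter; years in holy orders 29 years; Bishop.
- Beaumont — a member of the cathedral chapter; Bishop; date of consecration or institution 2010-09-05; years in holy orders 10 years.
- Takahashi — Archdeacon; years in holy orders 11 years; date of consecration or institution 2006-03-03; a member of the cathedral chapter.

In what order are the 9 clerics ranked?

Achebe, Beaumont, Espinoza, Saleh, Drummond, Takahashi, Vasquez, Kapoor, Okafor

By dignity: Achebe, Beaumont, Espinoza and Saleh (Bishop); then Drummond, Takahashi, Vasquez, Kapoor and Okafor (Archdeacon).
Achebe, Beaumont, Espinoza and Saleh are each a member of the cathedral chapter, so the next rule applies.
Among Achebe, Beaumont, Espinoza and Saleh, alphabetically by surname: Achebe before Beaumont before Espinoza before Saleh.
Among Drummond, Takahashi, Vasquez, Kapoor and Okafor, a member of the cathedral chapter before not a chapter member: Drummond, Takahashi and Vasquez (a member of the cathedral chapter) before Kapoor and Okafor (not a chapter member).
Among Drummond, Takahashi and Vasquez, alphabetically by surname: Drummond before Takahashi before Vasquez.
Among Kapoor and Okafor, alphabetically by surname: Kapoor before Okafor.
Full order: Achebe, Beaumont, Espinoza, Saleh, Drummond, Takahashi, Vasquez, Kapoor, Okafor.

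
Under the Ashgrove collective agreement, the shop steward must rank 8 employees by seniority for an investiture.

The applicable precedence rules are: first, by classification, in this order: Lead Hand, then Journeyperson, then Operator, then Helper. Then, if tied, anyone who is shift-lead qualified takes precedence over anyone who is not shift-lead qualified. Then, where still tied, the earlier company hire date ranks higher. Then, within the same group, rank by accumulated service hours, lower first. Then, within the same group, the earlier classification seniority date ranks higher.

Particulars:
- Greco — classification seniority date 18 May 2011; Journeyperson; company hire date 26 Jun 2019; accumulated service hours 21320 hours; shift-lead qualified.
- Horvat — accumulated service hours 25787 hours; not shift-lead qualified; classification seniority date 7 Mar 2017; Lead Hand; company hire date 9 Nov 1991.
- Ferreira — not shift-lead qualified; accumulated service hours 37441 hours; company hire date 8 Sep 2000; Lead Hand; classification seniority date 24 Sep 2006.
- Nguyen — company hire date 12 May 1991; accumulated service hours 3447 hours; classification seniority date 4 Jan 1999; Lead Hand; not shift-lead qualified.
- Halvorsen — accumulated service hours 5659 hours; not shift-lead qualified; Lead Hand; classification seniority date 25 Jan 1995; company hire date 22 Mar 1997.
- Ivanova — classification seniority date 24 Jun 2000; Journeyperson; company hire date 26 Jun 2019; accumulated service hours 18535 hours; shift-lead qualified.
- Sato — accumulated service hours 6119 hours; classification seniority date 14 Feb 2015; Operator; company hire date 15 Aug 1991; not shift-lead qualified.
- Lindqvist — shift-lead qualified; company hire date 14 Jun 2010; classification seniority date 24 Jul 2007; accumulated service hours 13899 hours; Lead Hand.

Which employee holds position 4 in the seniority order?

Halvorsen

By classification: Lindqvist, Nguyen, Horvat, Halvorsen and Ferreira (Lead Hand); then Ivanova and Greco (Journeyperson); then Sato (Operator).
Among Lindqvist, Nguyen, Horvat, Halvorsen and Ferreira, shift-lead qualified before not shift-lead qualified: Lindqvist (shift-lead qualified) before Nguyen, Horvat, Halvorsen and Ferreira (not shift-lead qualified).
Among Nguyen, Horvat, Halvorsen and Ferreira, by company hire date (earlier first): Nguyen (12 May 1991) before Horvat (9 Nov 1991) before Halvorsen (22 Mar 1997) before Ferreira (8 Sep 2000).
Ivanova and Greco are each shift-lead qualified, so the next rule applies.
Ivanova and Greco both have company hire date 26 Jun 2019, so the next rule applies.
Among Ivanova and Greco, by accumulated service hours (lower first): Ivanova (18535 hours) before Greco (21320 hours).
Order: Lindqvist, Nguyen, Horvat, Halvorsen, Ferreira, Ivanova, Greco, Sato.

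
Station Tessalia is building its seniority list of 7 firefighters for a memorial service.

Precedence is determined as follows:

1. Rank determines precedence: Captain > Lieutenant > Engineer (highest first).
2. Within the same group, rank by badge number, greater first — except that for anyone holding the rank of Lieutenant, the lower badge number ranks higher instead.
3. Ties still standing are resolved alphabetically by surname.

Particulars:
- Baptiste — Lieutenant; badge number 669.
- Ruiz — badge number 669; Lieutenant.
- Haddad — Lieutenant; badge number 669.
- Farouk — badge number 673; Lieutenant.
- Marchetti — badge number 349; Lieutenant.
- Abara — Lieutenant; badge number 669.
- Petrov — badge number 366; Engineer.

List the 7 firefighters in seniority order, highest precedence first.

By rank: Marchetti, Abara, Baptiste, Haddad, Ruiz and Farouk (Lieutenant); then Petrov (Engineer).
Among Marchetti, Abara, Baptiste, Haddad, Ruiz and Farouk, by badge number (lower first) (reversed rule for this group): Marchetti (349) before Abara, Baptiste, Haddad and Ruiz (669) before Farouk (673).
Among Abara, Baptiste, Haddad and Ruiz, alphabetically by surname: Abara before Baptiste before Haddad before Ruiz.
Full order: Marchetti, Abara, Baptiste, Haddad, Ruiz, Farouk, Petrov.

Marchetti, Abara, Baptiste, Haddad, Ruiz, Farouk, Petrov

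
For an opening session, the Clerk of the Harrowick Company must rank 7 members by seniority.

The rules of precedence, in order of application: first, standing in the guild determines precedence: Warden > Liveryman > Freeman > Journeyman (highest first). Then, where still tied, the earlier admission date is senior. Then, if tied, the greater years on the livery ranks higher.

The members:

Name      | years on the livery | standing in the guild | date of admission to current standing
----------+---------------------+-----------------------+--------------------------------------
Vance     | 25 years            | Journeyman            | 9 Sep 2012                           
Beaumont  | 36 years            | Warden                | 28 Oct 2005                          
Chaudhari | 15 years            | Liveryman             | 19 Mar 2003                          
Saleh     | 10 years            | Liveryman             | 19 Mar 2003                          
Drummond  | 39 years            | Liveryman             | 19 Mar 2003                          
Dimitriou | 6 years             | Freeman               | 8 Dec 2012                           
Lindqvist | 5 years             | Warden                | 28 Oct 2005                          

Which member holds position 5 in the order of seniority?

Saleh

By standing in the guild: Beaumont and Lindqvist (Warden); then Drummond, Chaudhari and Saleh (Liveryman); then Dimitriou (Freeman); then Vance (Journeyman).
Beaumont and Lindqvist both have date of admission to current standing 28 Oct 2005, so the next rule applies.
Among Beaumont and Lindqvist, by years on the livery (higher first): Beaumont (36 years) before Lindqvist (5 years).
Drummond, Chaudhari and Saleh all have date of admission to current standing 19 Mar 2003, so the next rule applies.
Among Drummond, Chaudhari and Saleh, by years on the livery (higher first): Drummond (39 years) before Chaudhari (15 years) before Saleh (10 years).
Order: Beaumont, Lindqvist, Drummond, Chaudhari, Saleh, Dimitriou, Vance.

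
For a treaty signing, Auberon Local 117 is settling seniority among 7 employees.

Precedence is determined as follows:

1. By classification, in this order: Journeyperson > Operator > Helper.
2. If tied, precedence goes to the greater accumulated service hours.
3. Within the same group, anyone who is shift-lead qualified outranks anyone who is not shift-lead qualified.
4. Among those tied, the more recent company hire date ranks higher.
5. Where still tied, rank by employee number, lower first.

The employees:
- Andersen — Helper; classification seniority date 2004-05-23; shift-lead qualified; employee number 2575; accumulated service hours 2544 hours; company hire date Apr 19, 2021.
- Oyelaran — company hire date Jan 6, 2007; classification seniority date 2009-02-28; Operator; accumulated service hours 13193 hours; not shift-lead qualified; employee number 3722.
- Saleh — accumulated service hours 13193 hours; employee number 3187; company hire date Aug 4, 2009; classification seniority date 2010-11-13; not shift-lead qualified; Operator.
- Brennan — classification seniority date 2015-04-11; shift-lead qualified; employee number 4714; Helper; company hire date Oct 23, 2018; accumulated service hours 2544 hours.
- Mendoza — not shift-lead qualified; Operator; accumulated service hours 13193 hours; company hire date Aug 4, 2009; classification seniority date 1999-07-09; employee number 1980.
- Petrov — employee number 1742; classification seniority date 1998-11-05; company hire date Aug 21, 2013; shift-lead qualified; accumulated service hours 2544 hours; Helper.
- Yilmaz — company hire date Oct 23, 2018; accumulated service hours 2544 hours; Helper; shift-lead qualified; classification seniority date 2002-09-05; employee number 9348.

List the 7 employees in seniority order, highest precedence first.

Mendoza, Saleh, Oyelaran, Andersen, Brennan, Yilmaz, Petrov

By classification: Mendoza, Saleh and Oyelaran (Operator); then Andersen, Brennan, Yilmaz and Petrov (Helper).
Mendoza, Saleh and Oyelaran all have accumulated service hours 13193 hours, so the next rule applies.
Mendoza, Saleh and Oyelaran are each not shift-lead qualified, so the next rule applies.
Among Mendoza, Saleh and Oyelaran, by company hire date (later first): Mendoza and Saleh (Aug 4, 2009) before Oyelaran (Jan 6, 2007).
Among Mendoza and Saleh, by employee number (lower first): Mendoza (1980) before Saleh (3187).
Andersen, Brennan, Yilmaz and Petrov all have accumulated service hours 2544 hours, so the next rule applies.
Andersen, Brennan, Yilmaz and Petrov are each shift-lead qualified, so the next rule applies.
Among Andersen, Brennan, Yilmaz and Petrov, by company hire date (later first): Andersen (Apr 19, 2021) before Brennan and Yilmaz (Oct 23, 2018) before Petrov (Aug 21, 2013).
Among Brennan and Yilmaz, by employee number (lower first): Brennan (4714) before Yilmaz (9348).
Full order: Mendoza, Saleh, Oyelaran, Andersen, Brennan, Yilmaz, Petrov.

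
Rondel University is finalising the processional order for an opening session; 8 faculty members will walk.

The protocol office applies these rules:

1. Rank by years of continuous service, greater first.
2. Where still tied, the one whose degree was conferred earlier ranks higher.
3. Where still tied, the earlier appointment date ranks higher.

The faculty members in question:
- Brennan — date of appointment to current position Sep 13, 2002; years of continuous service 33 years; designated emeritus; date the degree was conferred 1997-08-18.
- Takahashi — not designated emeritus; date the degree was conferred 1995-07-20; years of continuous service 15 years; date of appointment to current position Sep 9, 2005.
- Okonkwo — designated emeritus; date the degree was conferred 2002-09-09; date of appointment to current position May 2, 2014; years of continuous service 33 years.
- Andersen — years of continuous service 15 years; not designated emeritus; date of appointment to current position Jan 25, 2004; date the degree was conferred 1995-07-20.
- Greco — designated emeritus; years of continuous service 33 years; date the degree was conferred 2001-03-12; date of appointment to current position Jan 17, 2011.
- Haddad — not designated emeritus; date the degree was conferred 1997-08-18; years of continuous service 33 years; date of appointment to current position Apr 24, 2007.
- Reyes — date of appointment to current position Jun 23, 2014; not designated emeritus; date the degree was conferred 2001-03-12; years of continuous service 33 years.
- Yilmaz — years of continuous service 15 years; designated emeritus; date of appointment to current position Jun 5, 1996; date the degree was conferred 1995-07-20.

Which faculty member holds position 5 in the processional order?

By years of continuous service (higher first): Brennan, Haddad, Greco, Reyes and Okonkwo (each 33 years); then Yilmaz, Andersen and Takahashi (each 15 years).
Among Brennan, Haddad, Greco, Reyes and Okonkwo, by date the degree was conferred (earlier first): Brennan and Haddad (1997-08-18) before Greco and Reyes (2001-03-12) before Okonkwo (2002-09-09).
Among Brennan and Haddad, by date of appointment to current position (earlier first): Brennan (Sep 13, 2002) before Haddad (Apr 24, 2007).
Among Greco and Reyes, by date of appointment to current position (earlier first): Greco (Jan 17, 2011) before Reyes (Jun 23, 2014).
Yilmaz, Andersen and Takahashi all have date the degree was conferred 1995-07-20, so the next rule applies.
Among Yilmaz, Andersen and Takahashi, by date of appointment to current position (earlier first): Yilmaz (Jun 5, 1996) before Andersen (Jan 25, 2004) before Takahashi (Sep 9, 2005).
Order: Brennan, Haddad, Greco, Reyes, Okonkwo, Yilmaz, Andersen, Takahashi.

Okonkwo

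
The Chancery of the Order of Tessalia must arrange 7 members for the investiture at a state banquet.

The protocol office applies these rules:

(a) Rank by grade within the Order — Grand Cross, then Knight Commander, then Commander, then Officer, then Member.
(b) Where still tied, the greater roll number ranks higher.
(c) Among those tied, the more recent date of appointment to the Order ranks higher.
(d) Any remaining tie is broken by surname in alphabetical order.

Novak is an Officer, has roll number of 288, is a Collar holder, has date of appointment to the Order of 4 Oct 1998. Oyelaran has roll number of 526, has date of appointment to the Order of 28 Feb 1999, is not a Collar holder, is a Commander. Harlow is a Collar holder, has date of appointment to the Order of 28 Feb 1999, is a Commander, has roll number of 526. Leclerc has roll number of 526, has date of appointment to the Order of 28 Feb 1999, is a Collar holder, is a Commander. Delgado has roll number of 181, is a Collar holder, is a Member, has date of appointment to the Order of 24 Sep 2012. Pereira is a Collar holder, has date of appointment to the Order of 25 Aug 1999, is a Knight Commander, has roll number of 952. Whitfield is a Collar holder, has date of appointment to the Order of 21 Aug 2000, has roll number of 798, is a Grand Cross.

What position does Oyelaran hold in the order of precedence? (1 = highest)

5

By grade within the Order: Whitfield (Grand Cross); then Pereira (Knight Commander); then Harlow, Leclerc and Oyelaran (Commander); then Novak (Officer); then Delgado (Member).
Harlow, Leclerc and Oyelaran all have roll number 526, so the next rule applies.
Harlow, Leclerc and Oyelaran all have date of appointment to the Order 28 Feb 1999, so the next rule applies.
Among Harlow, Leclerc and Oyelaran, alphabetically by surname: Harlow before Leclerc before Oyelaran.
Order: Whitfield, Pereira, Harlow, Leclerc, Oyelaran, Novak, Delgado. So position 5.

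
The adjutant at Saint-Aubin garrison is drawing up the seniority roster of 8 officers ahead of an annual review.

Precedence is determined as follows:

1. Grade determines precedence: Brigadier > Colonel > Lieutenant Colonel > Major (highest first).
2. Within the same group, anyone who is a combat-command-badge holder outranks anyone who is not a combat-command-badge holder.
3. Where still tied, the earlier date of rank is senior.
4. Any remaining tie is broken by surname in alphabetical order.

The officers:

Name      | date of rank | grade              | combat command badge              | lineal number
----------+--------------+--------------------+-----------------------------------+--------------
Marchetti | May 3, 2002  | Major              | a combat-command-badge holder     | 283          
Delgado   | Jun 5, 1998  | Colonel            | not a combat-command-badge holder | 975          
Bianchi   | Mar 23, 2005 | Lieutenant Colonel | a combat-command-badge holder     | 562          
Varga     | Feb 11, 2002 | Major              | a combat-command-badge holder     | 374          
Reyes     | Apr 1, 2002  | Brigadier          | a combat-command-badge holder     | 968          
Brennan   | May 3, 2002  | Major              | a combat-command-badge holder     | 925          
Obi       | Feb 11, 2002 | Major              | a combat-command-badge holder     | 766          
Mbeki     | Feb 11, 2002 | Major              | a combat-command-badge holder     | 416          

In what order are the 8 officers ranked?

Reyes, Delgado, Bianchi, Mbeki, Obi, Varga, Brennan, Marchetti

By grade: Reyes (Brigadier); then Delgado (Colonel); then Bianchi (Lieutenant Colonel); then Mbeki, Obi, Varga, Brennan and Marchetti (Major).
Mbeki, Obi, Varga, Brennan and Marchetti are each a combat-command-badge holder, so the next rule applies.
Among Mbeki, Obi, Varga, Brennan and Marchetti, by date of rank (earlier first): Mbeki, Obi and Varga (Feb 11, 2002) before Brennan and Marchetti (May 3, 2002).
Among Mbeki, Obi and Varga, alphabetically by surname: Mbeki before Obi before Varga.
Among Brennan and Marchetti, alphabetically by surname: Brennan before Marchetti.
Full order: Reyes, Delgado, Bianchi, Mbeki, Obi, Varga, Brennan, Marchetti.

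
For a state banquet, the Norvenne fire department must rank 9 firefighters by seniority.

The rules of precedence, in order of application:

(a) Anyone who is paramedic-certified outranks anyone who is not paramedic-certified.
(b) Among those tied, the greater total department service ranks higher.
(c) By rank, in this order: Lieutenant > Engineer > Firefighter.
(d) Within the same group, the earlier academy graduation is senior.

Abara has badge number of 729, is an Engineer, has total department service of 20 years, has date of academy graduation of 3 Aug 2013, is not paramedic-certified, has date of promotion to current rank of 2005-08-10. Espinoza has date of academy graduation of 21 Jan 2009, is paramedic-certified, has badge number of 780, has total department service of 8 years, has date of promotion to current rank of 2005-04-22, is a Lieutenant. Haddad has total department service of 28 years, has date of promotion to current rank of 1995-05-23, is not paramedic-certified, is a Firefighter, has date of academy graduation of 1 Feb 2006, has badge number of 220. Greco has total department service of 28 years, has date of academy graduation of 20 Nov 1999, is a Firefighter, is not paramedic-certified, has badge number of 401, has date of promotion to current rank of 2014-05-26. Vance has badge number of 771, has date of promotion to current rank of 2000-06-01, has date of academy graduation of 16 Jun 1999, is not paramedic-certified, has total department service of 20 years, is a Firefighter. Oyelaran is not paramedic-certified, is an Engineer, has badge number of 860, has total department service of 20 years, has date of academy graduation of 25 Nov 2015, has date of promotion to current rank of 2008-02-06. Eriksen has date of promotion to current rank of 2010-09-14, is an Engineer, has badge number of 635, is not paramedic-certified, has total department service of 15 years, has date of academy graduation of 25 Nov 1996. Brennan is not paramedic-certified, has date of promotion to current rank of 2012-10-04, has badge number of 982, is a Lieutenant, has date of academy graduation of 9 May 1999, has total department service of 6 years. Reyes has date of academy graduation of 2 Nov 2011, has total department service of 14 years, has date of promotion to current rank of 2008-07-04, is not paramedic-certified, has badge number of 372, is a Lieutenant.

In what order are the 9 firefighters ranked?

By the first rule: Espinoza (paramedic-certified); then Greco, Haddad, Abara, Oyelaran, Vance, Eriksen, Reyes and Brennan (each not paramedic-certified).
Among Greco, Haddad, Abara, Oyelaran, Vance, Eriksen, Reyes and Brennan, by total department service (higher first): Greco and Haddad (28 years) before Abara, Oyelaran and Vance (20 years) before Eriksen (15 years) before Reyes (14 years) before Brennan (6 years).
Greco and Haddad are each Firefighter, so the next rule applies.
Among Greco and Haddad, by date of academy graduation (earlier first): Greco (20 Nov 1999) before Haddad (1 Feb 2006).
Among Abara, Oyelaran and Vance, by rank: Abara and Oyelaran (Engineer) before Vance (Firefighter).
Among Abara and Oyelaran, by date of academy graduation (earlier first): Abara (3 Aug 2013) before Oyelaran (25 Nov 2015).
Full order: Espinoza, Greco, Haddad, Abara, Oyelaran, Vance, Eriksen, Reyes, Brennan.

Espinoza, Greco, Haddad, Abara, Oyelaran, Vance, Eriksen, Reyes, Brennan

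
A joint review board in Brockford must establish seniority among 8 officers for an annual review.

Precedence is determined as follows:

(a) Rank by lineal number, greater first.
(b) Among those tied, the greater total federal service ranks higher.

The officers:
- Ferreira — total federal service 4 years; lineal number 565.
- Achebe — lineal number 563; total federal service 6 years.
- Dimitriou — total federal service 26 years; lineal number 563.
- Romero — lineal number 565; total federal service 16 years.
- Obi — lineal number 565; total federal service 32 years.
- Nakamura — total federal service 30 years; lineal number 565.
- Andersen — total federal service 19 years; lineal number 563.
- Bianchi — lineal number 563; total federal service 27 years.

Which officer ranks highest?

Obi

By lineal number (higher first): Obi, Nakamura, Romero and Ferreira (each 565); then Bianchi, Dimitriou, Andersen and Achebe (each 563).
Among Obi, Nakamura, Romero and Ferreira, by total federal service (higher first): Obi (32 years) before Nakamura (30 years) before Romero (16 years) before Ferreira (4 years).
Among Bianchi, Dimitriou, Andersen and Achebe, by total federal service (higher first): Bianchi (27 years) before Dimitriou (26 years) before Andersen (19 years) before Achebe (6 years).
Order: Obi, Nakamura, Romero, Ferreira, Bianchi, Dimitriou, Andersen, Achebe.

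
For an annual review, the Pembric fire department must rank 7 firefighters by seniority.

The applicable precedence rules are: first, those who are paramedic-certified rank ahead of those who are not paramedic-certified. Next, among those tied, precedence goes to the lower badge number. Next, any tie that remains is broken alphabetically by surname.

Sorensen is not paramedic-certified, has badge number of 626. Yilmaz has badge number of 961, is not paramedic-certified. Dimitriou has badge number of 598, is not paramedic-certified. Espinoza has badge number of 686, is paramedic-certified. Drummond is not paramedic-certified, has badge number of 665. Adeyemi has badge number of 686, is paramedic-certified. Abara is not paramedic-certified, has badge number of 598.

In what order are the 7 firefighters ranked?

By the first rule: Adeyemi and Espinoza (both paramedic-certified); then Abara, Dimitriou, Sorensen, Drummond and Yilmaz (each not paramedic-certified).
Adeyemi and Espinoza both have badge number 686, so the next rule applies.
Among Adeyemi and Espinoza, alphabetically by surname: Adeyemi before Espinoza.
Among Abara, Dimitriou, Sorensen, Drummond and Yilmaz, by badge number (lower first): Abara and Dimitriou (598) before Sorensen (626) before Drummond (665) before Yilmaz (961).
Among Abara and Dimitriou, alphabetically by surname: Abara before Dimitriou.
Full order: Adeyemi, Espinoza, Abara, Dimitriou, Sorensen, Drummond, Yilmaz.

Adeyemi, Espinoza, Abara, Dimitriou, Sorensen, Drummond, Yilmaz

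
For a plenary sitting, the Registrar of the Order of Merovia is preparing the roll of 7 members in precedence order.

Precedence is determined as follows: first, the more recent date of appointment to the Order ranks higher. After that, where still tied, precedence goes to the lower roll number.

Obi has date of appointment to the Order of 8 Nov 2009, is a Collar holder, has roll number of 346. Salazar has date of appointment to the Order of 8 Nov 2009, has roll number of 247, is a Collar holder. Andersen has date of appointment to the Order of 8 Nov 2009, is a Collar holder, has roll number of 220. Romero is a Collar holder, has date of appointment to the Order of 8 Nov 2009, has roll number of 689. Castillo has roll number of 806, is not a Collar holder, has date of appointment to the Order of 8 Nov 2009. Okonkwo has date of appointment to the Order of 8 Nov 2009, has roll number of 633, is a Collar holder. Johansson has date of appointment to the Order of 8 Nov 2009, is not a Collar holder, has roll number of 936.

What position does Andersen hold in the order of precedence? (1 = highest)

1

By date of appointment to the Order (later first): Andersen, Salazar, Obi, Okonkwo, Romero, Castillo and Johansson (each 8 Nov 2009).
Among Andersen, Salazar, Obi, Okonkwo, Romero, Castillo and Johansson, by roll number (lower first): Andersen (220) before Salazar (247) before Obi (346) before Okonkwo (633) before Romero (689) before Castillo (806) before Johansson (936).
Order: Andersen, Salazar, Obi, Okonkwo, Romero, Castillo, Johansson. So position 1.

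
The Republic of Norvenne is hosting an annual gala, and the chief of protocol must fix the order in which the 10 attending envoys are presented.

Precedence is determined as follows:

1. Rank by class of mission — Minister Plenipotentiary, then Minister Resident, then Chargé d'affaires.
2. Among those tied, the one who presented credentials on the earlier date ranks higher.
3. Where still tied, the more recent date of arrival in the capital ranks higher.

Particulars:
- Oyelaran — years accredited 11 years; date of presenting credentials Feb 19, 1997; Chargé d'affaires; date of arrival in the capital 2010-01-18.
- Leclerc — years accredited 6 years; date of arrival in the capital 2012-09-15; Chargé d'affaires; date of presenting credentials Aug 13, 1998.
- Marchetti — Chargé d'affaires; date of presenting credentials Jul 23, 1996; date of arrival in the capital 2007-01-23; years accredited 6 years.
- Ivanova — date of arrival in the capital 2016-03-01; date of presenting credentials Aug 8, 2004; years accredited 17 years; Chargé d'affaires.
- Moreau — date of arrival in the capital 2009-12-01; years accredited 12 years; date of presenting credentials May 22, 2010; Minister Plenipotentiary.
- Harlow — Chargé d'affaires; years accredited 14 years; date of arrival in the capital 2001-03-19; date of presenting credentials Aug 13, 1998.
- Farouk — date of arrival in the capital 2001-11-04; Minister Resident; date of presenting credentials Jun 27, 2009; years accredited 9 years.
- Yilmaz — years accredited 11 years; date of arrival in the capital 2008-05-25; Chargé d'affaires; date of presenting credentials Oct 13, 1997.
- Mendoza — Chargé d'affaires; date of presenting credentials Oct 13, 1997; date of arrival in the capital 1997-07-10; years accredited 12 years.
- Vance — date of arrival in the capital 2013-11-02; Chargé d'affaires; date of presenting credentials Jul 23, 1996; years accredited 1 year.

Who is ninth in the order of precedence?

Harlow

By class of mission: Moreau (Minister Plenipotentiary); then Farouk (Minister Resident); then Vance, Marchetti, Oyelaran, Yilmaz, Mendoza, Leclerc, Harlow and Ivanova (Chargé d'affaires).
Among Vance, Marchetti, Oyelaran, Yilmaz, Mendoza, Leclerc, Harlow and Ivanova, by date of presenting credentials (earlier first): Vance and Marchetti (Jul 23, 1996) before Oyelaran (Feb 19, 1997) before Yilmaz and Mendoza (Oct 13, 1997) before Leclerc and Harlow (Aug 13, 1998) before Ivanova (Aug 8, 2004).
Among Vance and Marchetti, by date of arrival in the capital (later first): Vance (2013-11-02) before Marchetti (2007-01-23).
Among Yilmaz and Mendoza, by date of arrival in the capital (later first): Yilmaz (2008-05-25) before Mendoza (1997-07-10).
Among Leclerc and Harlow, by date of arrival in the capital (later first): Leclerc (2012-09-15) before Harlow (2001-03-19).
Order: Moreau, Farouk, Vance, Marchetti, Oyelaran, Yilmaz, Mendoza, Leclerc, Harlow, Ivanova.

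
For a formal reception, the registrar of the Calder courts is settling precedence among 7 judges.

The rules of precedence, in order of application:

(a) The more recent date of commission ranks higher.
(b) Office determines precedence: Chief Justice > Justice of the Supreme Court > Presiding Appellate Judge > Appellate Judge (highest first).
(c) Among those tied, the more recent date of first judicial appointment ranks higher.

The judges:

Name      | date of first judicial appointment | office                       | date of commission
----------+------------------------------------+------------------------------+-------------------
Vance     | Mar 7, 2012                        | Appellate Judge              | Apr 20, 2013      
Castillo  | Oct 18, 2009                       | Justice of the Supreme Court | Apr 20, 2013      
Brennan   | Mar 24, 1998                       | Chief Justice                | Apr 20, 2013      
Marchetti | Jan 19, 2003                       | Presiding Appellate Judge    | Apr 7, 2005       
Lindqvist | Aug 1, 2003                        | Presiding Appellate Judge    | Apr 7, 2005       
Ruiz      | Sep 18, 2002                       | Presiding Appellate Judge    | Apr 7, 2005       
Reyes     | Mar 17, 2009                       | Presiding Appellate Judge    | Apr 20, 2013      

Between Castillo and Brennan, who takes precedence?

By date of commission (later first): Brennan, Castillo, Reyes and Vance (each Apr 20, 2013); then Lindqvist, Marchetti and Ruiz (each Apr 7, 2005).
Among Brennan, Castillo, Reyes and Vance, by office: Brennan (Chief Justice) before Castillo (Justice of the Supreme Court) before Reyes (Presiding Appellate Judge) before Vance (Appellate Judge).
Lindqvist, Marchetti and Ruiz are each Presiding Appellate Judge, so the next rule applies.
Among Lindqvist, Marchetti and Ruiz, by date of first judicial appointment (later first): Lindqvist (Aug 1, 2003) before Marchetti (Jan 19, 2003) before Ruiz (Sep 18, 2002).
So Brennan takes precedence.

Brennan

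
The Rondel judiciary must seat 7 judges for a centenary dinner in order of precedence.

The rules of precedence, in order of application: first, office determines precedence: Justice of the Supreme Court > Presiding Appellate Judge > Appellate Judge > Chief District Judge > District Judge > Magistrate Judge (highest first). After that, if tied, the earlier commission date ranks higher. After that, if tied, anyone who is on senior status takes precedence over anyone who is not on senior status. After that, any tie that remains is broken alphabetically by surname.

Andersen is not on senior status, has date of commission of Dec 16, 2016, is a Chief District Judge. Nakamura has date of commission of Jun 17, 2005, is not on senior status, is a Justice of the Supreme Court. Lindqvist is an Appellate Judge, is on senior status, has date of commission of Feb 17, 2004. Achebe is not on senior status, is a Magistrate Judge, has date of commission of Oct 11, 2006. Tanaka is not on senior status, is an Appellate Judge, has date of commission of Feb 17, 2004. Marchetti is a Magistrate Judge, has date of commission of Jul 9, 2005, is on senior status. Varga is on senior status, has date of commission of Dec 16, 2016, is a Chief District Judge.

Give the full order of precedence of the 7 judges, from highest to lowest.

By office: Nakamura (Justice of the Supreme Court); then Lindqvist and Tanaka (Appellate Judge); then Varga and Andersen (Chief District Judge); then Marchetti and Achebe (Magistrate Judge).
Lindqvist and Tanaka both have date of commission Feb 17, 2004, so the next rule applies.
Among Lindqvist and Tanaka, on senior status before not on senior status: Lindqvist (on senior status) before Tanaka (not on senior status).
Varga and Andersen both have date of commission Dec 16, 2016, so the next rule applies.
Among Varga and Andersen, on senior status before not on senior status: Varga (on senior status) before Andersen (not on senior status).
Among Marchetti and Achebe, by date of commission (earlier first): Marchetti (Jul 9, 2005) before Achebe (Oct 11, 2006).
Full order: Nakamura, Lindqvist, Tanaka, Varga, Andersen, Marchetti, Achebe.

Nakamura, Lindqvist, Tanaka, Varga, Andersen, Marchetti, Achebe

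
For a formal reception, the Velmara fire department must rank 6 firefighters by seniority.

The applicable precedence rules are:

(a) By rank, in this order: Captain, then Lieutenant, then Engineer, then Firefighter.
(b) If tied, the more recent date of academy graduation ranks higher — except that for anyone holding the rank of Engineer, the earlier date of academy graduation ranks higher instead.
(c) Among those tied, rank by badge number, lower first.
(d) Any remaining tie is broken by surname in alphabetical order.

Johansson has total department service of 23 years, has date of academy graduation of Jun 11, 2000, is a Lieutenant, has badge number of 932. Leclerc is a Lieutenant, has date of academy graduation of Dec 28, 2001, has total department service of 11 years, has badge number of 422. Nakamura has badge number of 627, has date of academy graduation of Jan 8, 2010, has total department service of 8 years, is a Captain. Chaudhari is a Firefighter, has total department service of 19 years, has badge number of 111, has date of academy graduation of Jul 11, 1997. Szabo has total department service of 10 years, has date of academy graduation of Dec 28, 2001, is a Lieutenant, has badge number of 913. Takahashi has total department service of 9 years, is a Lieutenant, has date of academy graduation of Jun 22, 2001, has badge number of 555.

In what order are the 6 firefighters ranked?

Nakamura, Leclerc, Szabo, Takahashi, Johansson, Chaudhari

By rank: Nakamura (Captain); then Leclerc, Szabo, Takahashi and Johansson (Lieutenant); then Chaudhari (Firefighter).
Among Leclerc, Szabo, Takahashi and Johansson, by date of academy graduation (later first): Leclerc and Szabo (Dec 28, 2001) before Takahashi (Jun 22, 2001) before Johansson (Jun 11, 2000).
Among Leclerc and Szabo, by badge number (lower first): Leclerc (422) before Szabo (913).
Full order: Nakamura, Leclerc, Szabo, Takahashi, Johansson, Chaudhari.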